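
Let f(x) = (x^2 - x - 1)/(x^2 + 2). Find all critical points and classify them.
f'(x) = (x^2 + 6*x - 2)/(x^4 + 4*x^2 + 4)

Solve f'(x) = 0:
  f'(x) = (x^2 + 6*x - 2)/(x^2 + 2)^2; the denominator is positive wherever f is defined, so f'(x) = 0 ⇔ x^2 + 6*x - 2 = 0.
  x^2 + 6*x - 2 = 0 has no rational roots; quadratic formula: x = (-6 ± √44)/2.
  ⇒ x = -sqrt(11) - 3 ≈ -6.3166, -3 + sqrt(11) ≈ 0.3166

f''(x) = 2*(-x^3 - 9*x^2 + 6*x + 6)/(x^6 + 6*x^4 + 12*x^2 + 8)
Second-derivative test at each critical point:
  f''(-6.3166) = -0.0038 < 0 → local maximum
  f''(0.3166) = 1.5038 > 0 → local minimum

Critical points: x = -sqrt(11) - 3 ≈ -6.3166 (local maximum); x = -3 + sqrt(11) ≈ 0.3166 (local minimum)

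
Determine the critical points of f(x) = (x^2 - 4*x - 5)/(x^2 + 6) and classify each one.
f'(x) = 2*(2*x^2 + 11*x - 12)/(x^4 + 12*x^2 + 36)

Solve f'(x) = 0:
  f'(x) = 2*(2*x^2 + 11*x - 12)/(x^2 + 6)^2; the denominator is positive wherever f is defined, so f'(x) = 0 ⇔ 4*x^2 + 22*x - 24 = 0.
  Factor: 4*x^2 + 22*x - 24 = 2*(2*x^2 + 11*x - 12); 2*x^2 + 11*x - 12 = 0 has no rational roots; quadratic formula: x = (-11 ± √217)/4.
  ⇒ x = -sqrt(217)/4 - 11/4 ≈ -6.4327, -11/4 + sqrt(217)/4 ≈ 0.9327

f''(x) = 2*(-4*x^3 - 33*x^2 + 72*x + 66)/(x^6 + 18*x^4 + 108*x^2 + 216)
Second-derivative test at each critical point:
  f''(-6.4327) = -0.0131 < 0 → local maximum
  f''(0.9327) = 0.6242 > 0 → local minimum

Critical points: x = -sqrt(217)/4 - 11/4 ≈ -6.4327 (local maximum); x = -11/4 + sqrt(217)/4 ≈ 0.9327 (local minimum)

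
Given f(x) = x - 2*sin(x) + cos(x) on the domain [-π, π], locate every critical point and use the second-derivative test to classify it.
f'(x) = -sin(x) - 2*cos(x) + 1

Solve f'(x) = 0 on [-π, π]:
  f'(x) = 0 ⇔ -sin(x) - 2*cos(x) = -1. Write the left side as R·cos(x + φ) with R = √((-2)² + 1²) = sqrt(5), cos φ = -2*sqrt(5)/5, sin φ = sqrt(5)/5; then cos(x + φ) = -sqrt(5)/5. Solve for x and keep the solutions lying in [-π, π].
  ⇒ x = -atan(3/4) ≈ -0.6435, pi/2 ≈ 1.5708

f''(x) = 2*sin(x) - cos(x)
Second-derivative test at each critical point:
  f''(-0.6435) = -2 < 0 → local maximum
  f''(1.5708) = 2 > 0 → local minimum

Critical points: x = -atan(3/4) ≈ -0.6435 (local maximum); x = pi/2 ≈ 1.5708 (local minimum)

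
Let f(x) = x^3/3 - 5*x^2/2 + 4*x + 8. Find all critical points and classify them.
f'(x) = x^2 - 5*x + 4

Solve f'(x) = 0:
  Factor: x^2 - 5*x + 4 = (x - 4)*(x - 1) = 0.
  ⇒ x = 1, 4

f''(x) = 2*x - 5
Second-derivative test at each critical point:
  f''(1) = -3 < 0 → local maximum
  f''(4) = 3 > 0 → local minimum

Critical points: x = 1 (local maximum); x = 4 (local minimum)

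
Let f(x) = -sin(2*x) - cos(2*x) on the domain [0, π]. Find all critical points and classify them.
f'(x) = -2*sqrt(2)*cos(2*x + pi/4)

Solve f'(x) = 0 on [0, π]:
  f'(x) = 0 ⇔ -cos(2*x) = -sin(2*x) ⇔ tan(2*x) = 1, i.e. 2*x = arctan(1) + nπ; keep the solutions lying in [0, π].
  ⇒ x = pi/8 ≈ 0.3927, 5*pi/8 ≈ 1.9635

f''(x) = 4*sqrt(2)*sin(2*x + pi/4)
Second-derivative test at each critical point:
  f''(0.3927) = 5.6569 > 0 → local minimum
  f''(1.9635) = -5.6569 < 0 → local maximum

Critical points: x = pi/8 ≈ 0.3927 (local minimum); x = 5*pi/8 ≈ 1.9635 (local maximum)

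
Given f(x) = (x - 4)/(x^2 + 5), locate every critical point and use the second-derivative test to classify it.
f'(x) = (x^2 - 2*x*(x - 4) + 5)/(x^2 + 5)^2

Solve f'(x) = 0:
  f'(x) = -(x^2 - 8*x - 5)/(x^2 + 5)^2; the denominator is positive wherever f is defined, so f'(x) = 0 ⇔ -x^2 + 8*x + 5 = 0.
  x^2 - 8*x - 5 = 0 has no rational roots; quadratic formula: x = (8 ± √84)/2.
  ⇒ x = 4 - sqrt(21) ≈ -0.5826, 4 + sqrt(21) ≈ 8.5826

f''(x) = 2*(4*x^2*(x - 4) + (4 - 3*x)*(x^2 + 5))/(x^2 + 5)^3
Second-derivative test at each critical point:
  f''(-0.5826) = 0.3215 > 0 → local minimum
  f''(8.5826) = -0.0015 < 0 → local maximum

Critical points: x = 4 - sqrt(21) ≈ -0.5826 (local minimum); x = 4 + sqrt(21) ≈ 8.5826 (local maximum)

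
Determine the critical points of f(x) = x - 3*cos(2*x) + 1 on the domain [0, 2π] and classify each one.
f'(x) = 6*sin(2*x) + 1

Solve f'(x) = 0 on [0, 2π]:
  f'(x) = 0 ⇔ sin(2*x) = -1/6, i.e. 2*x = arcsin(-1/6) + 2nπ or 2*x = π − arcsin(-1/6) + 2nπ; keep the solutions lying in [0, 2π].
  ⇒ x = asin(1/6)/2 + pi/2 ≈ 1.6545, pi - asin(1/6)/2 ≈ 3.0579, asin(1/6)/2 + 3*pi/2 ≈ 4.7961, -asin(1/6)/2 + 2*pi ≈ 6.1995

f''(x) = 12*cos(2*x)
Second-derivative test at each critical point:
  f''(1.6545) = -11.8322 < 0 → local maximum
  f''(3.0579) = 11.8322 > 0 → local minimum
  f''(4.7961) = -11.8322 < 0 → local maximum
  f''(6.1995) = 11.8322 > 0 → local minimum

Critical points: x = asin(1/6)/2 + pi/2 ≈ 1.6545 (local maximum); x = pi - asin(1/6)/2 ≈ 3.0579 (local minimum); x = asin(1/6)/2 + 3*pi/2 ≈ 4.7961 (local maximum); x = -asin(1/6)/2 + 2*pi ≈ 6.1995 (local minimum)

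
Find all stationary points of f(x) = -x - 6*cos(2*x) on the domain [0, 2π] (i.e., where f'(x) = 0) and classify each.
f'(x) = 12*sin(2*x) - 1

Solve f'(x) = 0 on [0, 2π]:
  f'(x) = 0 ⇔ sin(2*x) = 1/12, i.e. 2*x = arcsin(1/12) + 2nπ or 2*x = π − arcsin(1/12) + 2nπ; keep the solutions lying in [0, 2π].
  ⇒ x = asin(1/12)/2 ≈ 0.0417, -asin(1/12)/2 + pi/2 ≈ 1.5291, asin(1/12)/2 + pi ≈ 3.1833, -asin(1/12)/2 + 3*pi/2 ≈ 4.6707

f''(x) = 24*cos(2*x)
Second-derivative test at each critical point:
  f''(0.0417) = 23.9165 > 0 → local minimum
  f''(1.5291) = -23.9165 < 0 → local maximum
  f''(3.1833) = 23.9165 > 0 → local minimum
  f''(4.6707) = -23.9165 < 0 → local maximum

Critical points: x = asin(1/12)/2 ≈ 0.0417 (local minimum); x = -asin(1/12)/2 + pi/2 ≈ 1.5291 (local maximum); x = asin(1/12)/2 + pi ≈ 3.1833 (local minimum); x = -asin(1/12)/2 + 3*pi/2 ≈ 4.6707 (local maximum)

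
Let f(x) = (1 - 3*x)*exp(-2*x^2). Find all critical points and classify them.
f'(x) = (4*x*(3*x - 1) - 3)*exp(-2*x^2)

Solve f'(x) = 0:
  f'(x) = (12*x^2 - 4*x - 3)·exp(-2*x^2) and exp(-2*x^2) > 0 for every x, so f'(x) = 0 ⇔ 12*x^2 - 4*x - 3 = 0.
  12*x^2 - 4*x - 3 = 0 has no rational roots; quadratic formula: x = (4 ± √160)/24.
  ⇒ x = 1/6 - sqrt(10)/6 ≈ -0.3604, 1/6 + sqrt(10)/6 ≈ 0.6937

f''(x) = 4*(4*x^2*(1 - 3*x) + 9*x - 1)*exp(-2*x^2)
Second-derivative test at each critical point:
  f''(-0.3604) = -9.7556 < 0 → local maximum
  f''(0.6937) = 4.8313 > 0 → local minimum

Critical points: x = 1/6 - sqrt(10)/6 ≈ -0.3604 (local maximum); x = 1/6 + sqrt(10)/6 ≈ 0.6937 (local minimum)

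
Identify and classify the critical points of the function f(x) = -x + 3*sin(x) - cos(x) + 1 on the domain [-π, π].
f'(x) = sin(x) + 3*cos(x) - 1

Solve f'(x) = 0 on [-π, π]:
  f'(x) = 0 ⇔ sin(x) + 3*cos(x) = 1. Write the left side as R·cos(x + φ) with R = √(3² + (-1)²) = sqrt(10), cos φ = 3*sqrt(10)/10, sin φ = -sqrt(10)/10; then cos(x + φ) = sqrt(10)/10. Solve for x and keep the solutions lying in [-π, π].
  ⇒ x = -atan(4/3) ≈ -0.9273, pi/2 ≈ 1.5708

f''(x) = -3*sin(x) + cos(x)
Second-derivative test at each critical point:
  f''(-0.9273) = 3 > 0 → local minimum
  f''(1.5708) = -3 < 0 → local maximum

Critical points: x = -atan(4/3) ≈ -0.9273 (local minimum); x = pi/2 ≈ 1.5708 (local maximum)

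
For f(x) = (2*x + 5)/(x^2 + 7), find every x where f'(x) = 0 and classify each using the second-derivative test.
f'(x) = 2*(-x^2 - 5*x + 7)/(x^4 + 14*x^2 + 49)

Solve f'(x) = 0:
  f'(x) = -2*(x^2 + 5*x - 7)/(x^2 + 7)^2; the denominator is positive wherever f is defined, so f'(x) = 0 ⇔ -2*x^2 - 10*x + 14 = 0.
  Factor: -2*x^2 - 10*x + 14 = -2*(x^2 + 5*x - 7); x^2 + 5*x - 7 = 0 has no rational roots; quadratic formula: x = (-5 ± √53)/2.
  ⇒ x = -sqrt(53)/2 - 5/2 ≈ -6.1401, -5/2 + sqrt(53)/2 ≈ 1.1401

f''(x) = 2*(4*x^2*(2*x + 5) - (6*x + 5)*(x^2 + 7))/(x^2 + 7)^3
Second-derivative test at each critical point:
  f''(-6.1401) = 0.0073 > 0 → local minimum
  f''(1.1401) = -0.2114 < 0 → local maximum

Critical points: x = -sqrt(53)/2 - 5/2 ≈ -6.1401 (local minimum); x = -5/2 + sqrt(53)/2 ≈ 1.1401 (local maximum)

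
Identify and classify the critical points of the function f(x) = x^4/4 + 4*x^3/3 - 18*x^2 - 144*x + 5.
f'(x) = x^3 + 4*x^2 - 36*x - 144

Solve f'(x) = 0:
  Factor: x^3 + 4*x^2 - 36*x - 144 = (x - 6)*(x + 4)*(x + 6) = 0.
  ⇒ x = -6, -4, 6

f''(x) = 3*x^2 + 8*x - 36
Second-derivative test at each critical point:
  f''(-6) = 24 > 0 → local minimum
  f''(-4) = -20 < 0 → local maximum
  f''(6) = 120 > 0 → local minimum

Critical points: x = -6 (local minimum); x = -4 (local maximum); x = 6 (local minimum)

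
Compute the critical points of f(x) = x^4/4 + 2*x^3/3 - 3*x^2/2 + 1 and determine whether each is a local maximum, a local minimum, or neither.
f'(x) = x*(x^2 + 2*x - 3)

Solve f'(x) = 0:
  Factor: x^3 + 2*x^2 - 3*x = x*(x - 1)*(x + 3) = 0.
  ⇒ x = -3, 0, 1

f''(x) = 3*x^2 + 4*x - 3
Second-derivative test at each critical point:
  f''(-3) = 12 > 0 → local minimum
  f''(0) = -3 < 0 → local maximum
  f''(1) = 4 > 0 → local minimum

Critical points: x = -3 (local minimum); x = 0 (local maximum); x = 1 (local minimum)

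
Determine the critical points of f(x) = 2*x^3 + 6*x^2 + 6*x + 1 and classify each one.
f'(x) = 6*x^2 + 12*x + 6

Solve f'(x) = 0:
  Factor: 6*x^2 + 12*x + 6 = 6*(x + 1)^2 = 0.
  ⇒ x = -1

f''(x) = 12*x + 12
Second-derivative test at each critical point:
  f''(-1) = 0, so the second-derivative test is inconclusive; use the first-derivative test: f'(-5/4) = 0.3750, f'(-3/4) = 0.3750 — f' is positive on both sides (no sign change) → neither a local maximum nor a local minimum

Critical points: x = -1 (neither)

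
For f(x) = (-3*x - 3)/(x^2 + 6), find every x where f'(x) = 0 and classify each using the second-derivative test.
f'(x) = 3*(-x^2 + 2*x*(x + 1) - 6)/(x^2 + 6)^2

Solve f'(x) = 0:
  f'(x) = 3*(x^2 + 2*x - 6)/(x^2 + 6)^2; the denominator is positive wherever f is defined, so f'(x) = 0 ⇔ 3*x^2 + 6*x - 18 = 0.
  Factor: 3*x^2 + 6*x - 18 = 3*(x^2 + 2*x - 6); x^2 + 2*x - 6 = 0 has no rational roots; quadratic formula: x = (-2 ± √28)/2.
  ⇒ x = -sqrt(7) - 1 ≈ -3.6458, -1 + sqrt(7) ≈ 1.6458

f''(x) = 6*(-4*x^2*(x + 1) + (3*x + 1)*(x^2 + 6))/(x^2 + 6)^3
Second-derivative test at each critical point:
  f''(-3.6458) = -0.0427 < 0 → local maximum
  f''(1.6458) = 0.2093 > 0 → local minimum

Critical points: x = -sqrt(7) - 1 ≈ -3.6458 (local maximum); x = -1 + sqrt(7) ≈ 1.6458 (local minimum)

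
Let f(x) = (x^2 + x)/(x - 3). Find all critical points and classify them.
f'(x) = (x^2 - 6*x - 3)/(x^2 - 6*x + 9)

Solve f'(x) = 0:
  f'(x) = (x^2 - 6*x - 3)/(x - 3)^2; the denominator is positive wherever f is defined, so f'(x) = 0 ⇔ x^2 - 6*x - 3 = 0.
  x^2 - 6*x - 3 = 0 has no rational roots; quadratic formula: x = (6 ± √48)/2.
  ⇒ x = 3 - 2*sqrt(3) ≈ -0.4641, 3 + 2*sqrt(3) ≈ 6.4641

f''(x) = 24/(x^3 - 9*x^2 + 27*x - 27)
Second-derivative test at each critical point:
  f''(-0.4641) = -0.5774 < 0 → local maximum
  f''(6.4641) = 0.5774 > 0 → local minimum

Critical points: x = 3 - 2*sqrt(3) ≈ -0.4641 (local maximum); x = 3 + 2*sqrt(3) ≈ 6.4641 (local minimum)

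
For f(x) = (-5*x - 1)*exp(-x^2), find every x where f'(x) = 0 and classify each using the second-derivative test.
f'(x) = (2*x*(5*x + 1) - 5)*exp(-x^2)

Solve f'(x) = 0:
  f'(x) = (10*x^2 + 2*x - 5)·exp(-x^2) and exp(-x^2) > 0 for every x, so f'(x) = 0 ⇔ 10*x^2 + 2*x - 5 = 0.
  10*x^2 + 2*x - 5 = 0 has no rational roots; quadratic formula: x = (-2 ± √204)/20.
  ⇒ x = -sqrt(51)/10 - 1/10 ≈ -0.8141, -1/10 + sqrt(51)/10 ≈ 0.6141

f''(x) = 2*(-10*x^3 - 2*x^2 + 15*x + 1)*exp(-x^2)
Second-derivative test at each critical point:
  f''(-0.8141) = -7.3613 < 0 → local maximum
  f''(0.6141) = 9.7952 > 0 → local minimum

Critical points: x = -sqrt(51)/10 - 1/10 ≈ -0.8141 (local maximum); x = -1/10 + sqrt(51)/10 ≈ 0.6141 (local minimum)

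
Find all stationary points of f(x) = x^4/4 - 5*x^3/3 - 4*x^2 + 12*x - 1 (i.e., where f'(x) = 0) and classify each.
f'(x) = x^3 - 5*x^2 - 8*x + 12

Solve f'(x) = 0:
  Factor: x^3 - 5*x^2 - 8*x + 12 = (x - 6)*(x - 1)*(x + 2) = 0.
  ⇒ x = -2, 1, 6

f''(x) = 3*x^2 - 10*x - 8
Second-derivative test at each critical point:
  f''(-2) = 24 > 0 → local minimum
  f''(1) = -15 < 0 → local maximum
  f''(6) = 40 > 0 → local minimum

Critical points: x = -2 (local minimum); x = 1 (local maximum); x = 6 (local minimum)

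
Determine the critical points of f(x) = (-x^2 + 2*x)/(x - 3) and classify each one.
f'(x) = (-x^2 + 6*x - 6)/(x^2 - 6*x + 9)

Solve f'(x) = 0:
  f'(x) = -(x^2 - 6*x + 6)/(x - 3)^2; the denominator is positive wherever f is defined, so f'(x) = 0 ⇔ -x^2 + 6*x - 6 = 0.
  x^2 - 6*x + 6 = 0 has no rational roots; quadratic formula: x = (6 ± √12)/2.
  ⇒ x = 3 - sqrt(3) ≈ 1.2679, sqrt(3) + 3 ≈ 4.7321

f''(x) = -6/(x^3 - 9*x^2 + 27*x - 27)
Second-derivative test at each critical point:
  f''(1.2679) = 1.1547 > 0 → local minimum
  f''(4.7321) = -1.1547 < 0 → local maximum

Critical points: x = 3 - sqrt(3) ≈ 1.2679 (local minimum); x = sqrt(3) + 3 ≈ 4.7321 (local maximum)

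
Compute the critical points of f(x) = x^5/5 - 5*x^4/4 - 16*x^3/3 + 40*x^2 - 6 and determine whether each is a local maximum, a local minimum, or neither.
f'(x) = x*(x^3 - 5*x^2 - 16*x + 80)

Solve f'(x) = 0:
  Factor: x^4 - 5*x^3 - 16*x^2 + 80*x = x*(x - 5)*(x - 4)*(x + 4) = 0.
  ⇒ x = -4, 0, 4, 5

f''(x) = 4*x^3 - 15*x^2 - 32*x + 80
Second-derivative test at each critical point:
  f''(-4) = -288 < 0 → local maximum
  f''(0) = 80 > 0 → local minimum
  f''(4) = -32 < 0 → local maximum
  f''(5) = 45 > 0 → local minimum

Critical points: x = -4 (local maximum); x = 0 (local minimum); x = 4 (local maximum); x = 5 (local minimum)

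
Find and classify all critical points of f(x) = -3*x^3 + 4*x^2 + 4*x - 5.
f'(x) = -9*x^2 + 8*x + 4

Solve f'(x) = 0:
  9*x^2 - 8*x - 4 = 0 has no rational roots; quadratic formula: x = (8 ± √208)/18.
  ⇒ x = 4/9 - 2*sqrt(13)/9 ≈ -0.3568, 4/9 + 2*sqrt(13)/9 ≈ 1.2457

f''(x) = 8 - 18*x
Second-derivative test at each critical point:
  f''(-0.3568) = 14.4222 > 0 → local minimum
  f''(1.2457) = -14.4222 < 0 → local maximum

Critical points: x = 4/9 - 2*sqrt(13)/9 ≈ -0.3568 (local minimum); x = 4/9 + 2*sqrt(13)/9 ≈ 1.2457 (local maximum)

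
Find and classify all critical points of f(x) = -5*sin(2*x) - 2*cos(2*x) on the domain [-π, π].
f'(x) = 4*sin(2*x) - 10*cos(2*x)

Solve f'(x) = 0 on [-π, π]:
  f'(x) = 0 ⇔ -5*cos(2*x) = -2*sin(2*x) ⇔ tan(2*x) = 5/2, i.e. 2*x = arctan(5/2) + nπ; keep the solutions lying in [-π, π].
  ⇒ x = -pi + atan(5/2)/2 ≈ -2.5464, -pi/2 + atan(5/2)/2 ≈ -0.9757, atan(5/2)/2 ≈ 0.5951, atan(5/2)/2 + pi/2 ≈ 2.1659

f''(x) = 20*sin(2*x) + 8*cos(2*x)
Second-derivative test at each critical point:
  f''(-2.5464) = 21.5407 > 0 → local minimum
  f''(-0.9757) = -21.5407 < 0 → local maximum
  f''(0.5951) = 21.5407 > 0 → local minimum
  f''(2.1659) = -21.5407 < 0 → local maximum

Critical points: x = -pi + atan(5/2)/2 ≈ -2.5464 (local minimum); x = -pi/2 + atan(5/2)/2 ≈ -0.9757 (local maximum); x = atan(5/2)/2 ≈ 0.5951 (local minimum); x = atan(5/2)/2 + pi/2 ≈ 2.1659 (local maximum)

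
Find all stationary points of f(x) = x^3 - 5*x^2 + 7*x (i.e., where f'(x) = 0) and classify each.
f'(x) = 3*x^2 - 10*x + 7

Solve f'(x) = 0:
  Factor: 3*x^2 - 10*x + 7 = (x - 1)*(3*x - 7) = 0.
  ⇒ x = 1, 7/3

f''(x) = 6*x - 10
Second-derivative test at each critical point:
  f''(1) = -4 < 0 → local maximum
  f''(7/3) = 4 > 0 → local minimum

Critical points: x = 1 (local maximum); x = 7/3 (local minimum)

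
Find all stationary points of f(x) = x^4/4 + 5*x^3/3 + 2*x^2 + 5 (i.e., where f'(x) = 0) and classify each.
f'(x) = x*(x^2 + 5*x + 4)

Solve f'(x) = 0:
  Factor: x^3 + 5*x^2 + 4*x = x*(x + 1)*(x + 4) = 0.
  ⇒ x = -4, -1, 0

f''(x) = 3*x^2 + 10*x + 4
Second-derivative test at each critical point:
  f''(-4) = 12 > 0 → local minimum
  f''(-1) = -3 < 0 → local maximum
  f''(0) = 4 > 0 → local minimum

Critical points: x = -4 (local minimum); x = -1 (local maximum); x = 0 (local minimum)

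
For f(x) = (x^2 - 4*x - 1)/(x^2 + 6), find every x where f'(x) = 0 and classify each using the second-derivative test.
f'(x) = 2*(2*x^2 + 7*x - 12)/(x^4 + 12*x^2 + 36)

Solve f'(x) = 0:
  f'(x) = 2*(2*x^2 + 7*x - 12)/(x^2 + 6)^2; the denominator is positive wherever f is defined, so f'(x) = 0 ⇔ 4*x^2 + 14*x - 24 = 0.
  Factor: 4*x^2 + 14*x - 24 = 2*(2*x^2 + 7*x - 12); 2*x^2 + 7*x - 12 = 0 has no rational roots; quadratic formula: x = (-7 ± √145)/4.
  ⇒ x = -sqrt(145)/4 - 7/4 ≈ -4.7604, -7/4 + sqrt(145)/4 ≈ 1.2604

f''(x) = 2*(-4*x^3 - 21*x^2 + 72*x + 42)/(x^6 + 18*x^4 + 108*x^2 + 216)
Second-derivative test at each critical point:
  f''(-4.7604) = -0.0293 < 0 → local maximum
  f''(1.2604) = 0.4182 > 0 → local minimum

Critical points: x = -sqrt(145)/4 - 7/4 ≈ -4.7604 (local maximum); x = -7/4 + sqrt(145)/4 ≈ 1.2604 (local minimum)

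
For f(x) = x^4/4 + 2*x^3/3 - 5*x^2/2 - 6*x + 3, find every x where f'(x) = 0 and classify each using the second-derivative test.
f'(x) = x^3 + 2*x^2 - 5*x - 6

Solve f'(x) = 0:
  Factor: x^3 + 2*x^2 - 5*x - 6 = (x - 2)*(x + 1)*(x + 3) = 0.
  ⇒ x = -3, -1, 2

f''(x) = 3*x^2 + 4*x - 5
Second-derivative test at each critical point:
  f''(-3) = 10 > 0 → local minimum
  f''(-1) = -6 < 0 → local maximum
  f''(2) = 15 > 0 → local minimum

Critical points: x = -3 (local minimum); x = -1 (local maximum); x = 2 (local minimum)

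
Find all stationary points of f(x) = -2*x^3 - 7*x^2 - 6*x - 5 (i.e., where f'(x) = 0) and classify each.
f'(x) = -6*x^2 - 14*x - 6

Solve f'(x) = 0:
  Factor: -6*x^2 - 14*x - 6 = -2*(3*x^2 + 7*x + 3); 3*x^2 + 7*x + 3 = 0 has no rational roots; quadratic formula: x = (-7 ± √13)/6.
  ⇒ x = -7/6 - sqrt(13)/6 ≈ -1.7676, -7/6 + sqrt(13)/6 ≈ -0.5657

f''(x) = -12*x - 14
Second-derivative test at each critical point:
  f''(-1.7676) = 7.2111 > 0 → local minimum
  f''(-0.5657) = -7.2111 < 0 → local maximum

Critical points: x = -7/6 - sqrt(13)/6 ≈ -1.7676 (local minimum); x = -7/6 + sqrt(13)/6 ≈ -0.5657 (local maximum)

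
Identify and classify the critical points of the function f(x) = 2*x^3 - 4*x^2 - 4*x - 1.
f'(x) = 6*x^2 - 8*x - 4

Solve f'(x) = 0:
  Factor: 6*x^2 - 8*x - 4 = 2*(3*x^2 - 4*x - 2); 3*x^2 - 4*x - 2 = 0 has no rational roots; quadratic formula: x = (4 ± √40)/6.
  ⇒ x = 2/3 - sqrt(10)/3 ≈ -0.3874, 2/3 + sqrt(10)/3 ≈ 1.7208

f''(x) = 12*x - 8
Second-derivative test at each critical point:
  f''(-0.3874) = -12.6491 < 0 → local maximum
  f''(1.7208) = 12.6491 > 0 → local minimum

Critical points: x = 2/3 - sqrt(10)/3 ≈ -0.3874 (local maximum); x = 2/3 + sqrt(10)/3 ≈ 1.7208 (local minimum)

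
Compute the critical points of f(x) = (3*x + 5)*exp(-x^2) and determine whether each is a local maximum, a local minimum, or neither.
f'(x) = (-2*x*(3*x + 5) + 3)*exp(-x^2)

Solve f'(x) = 0:
  f'(x) = (-6*x^2 - 10*x + 3)·exp(-x^2) and exp(-x^2) > 0 for every x, so f'(x) = 0 ⇔ -6*x^2 - 10*x + 3 = 0.
  6*x^2 + 10*x - 3 = 0 has no rational roots; quadratic formula: x = (-10 ± √172)/12.
  ⇒ x = -sqrt(43)/6 - 5/6 ≈ -1.9262, -5/6 + sqrt(43)/6 ≈ 0.2596

f''(x) = 2*(2*x^2*(3*x + 5) - 9*x - 5)*exp(-x^2)
Second-derivative test at each critical point:
  f''(-1.9262) = 0.3209 > 0 → local minimum
  f''(0.2596) = -12.2603 < 0 → local maximum

Critical points: x = -sqrt(43)/6 - 5/6 ≈ -1.9262 (local minimum); x = -5/6 + sqrt(43)/6 ≈ 0.2596 (local maximum)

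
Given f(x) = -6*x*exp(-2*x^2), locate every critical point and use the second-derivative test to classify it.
f'(x) = 6*(4*x^2 - 1)*exp(-2*x^2)

Solve f'(x) = 0:
  f'(x) = (24*x^2 - 6)·exp(-2*x^2) and exp(-2*x^2) > 0 for every x, so f'(x) = 0 ⇔ 24*x^2 - 6 = 0.
  Factor: 24*x^2 - 6 = 6*(2*x - 1)*(2*x + 1) = 0.
  ⇒ x = -1/2, 1/2

f''(x) = (-96*x^3 + 72*x)*exp(-2*x^2)
Second-derivative test at each critical point:
  f''(-1/2) = -14.5567 < 0 → local maximum
  f''(1/2) = 14.5567 > 0 → local minimum

Critical points: x = -1/2 (local maximum); x = 1/2 (local minimum)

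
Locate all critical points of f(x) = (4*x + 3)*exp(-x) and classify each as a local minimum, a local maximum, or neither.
f'(x) = (1 - 4*x)*exp(-x)

Solve f'(x) = 0:
  f'(x) = (1 - 4*x)·exp(-x) and exp(-x) > 0 for every x, so f'(x) = 0 ⇔ 1 - 4*x = 0.
  1 - 4*x = 0.
  ⇒ x = 1/4

f''(x) = (4*x - 5)*exp(-x)
Second-derivative test at each critical point:
  f''(1/4) = -3.1152 < 0 → local maximum

Critical points: x = 1/4 (local maximum)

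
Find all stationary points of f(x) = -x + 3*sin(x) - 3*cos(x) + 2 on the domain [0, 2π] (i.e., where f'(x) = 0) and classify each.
f'(x) = 3*sqrt(2)*sin(x + pi/4) - 1

Solve f'(x) = 0 on [0, 2π]:
  f'(x) = 0 ⇔ 3*sin(x) + 3*cos(x) = 1. Write the left side as R·cos(x + φ) with R = √(3² + (-3)²) = 3*sqrt(2), cos φ = sqrt(2)/2, sin φ = -sqrt(2)/2; then cos(x + φ) = sqrt(2)/6. Solve for x and keep the solutions lying in [0, 2π].
  ⇒ x = atan((1 + sqrt(17))/(1 - sqrt(17))) + pi ≈ 2.1183, atan((1 - sqrt(17))/(1 + sqrt(17))) + 2*pi ≈ 5.7357

f''(x) = 3*sqrt(2)*cos(x + pi/4)
Second-derivative test at each critical point:
  f''(2.1183) = -4.1231 < 0 → local maximum
  f''(5.7357) = 4.1231 > 0 → local minimum

Critical points: x = atan((1 + sqrt(17))/(1 - sqrt(17))) + pi ≈ 2.1183 (local maximum); x = atan((1 - sqrt(17))/(1 + sqrt(17))) + 2*pi ≈ 5.7357 (local minimum)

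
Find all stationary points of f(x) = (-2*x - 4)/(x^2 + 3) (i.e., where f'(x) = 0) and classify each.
f'(x) = 2*(-x^2 + 2*x*(x + 2) - 3)/(x^2 + 3)^2

Solve f'(x) = 0:
  f'(x) = 2*(x^2 + 4*x - 3)/(x^2 + 3)^2; the denominator is positive wherever f is defined, so f'(x) = 0 ⇔ 2*x^2 + 8*x - 6 = 0.
  Factor: 2*x^2 + 8*x - 6 = 2*(x^2 + 4*x - 3); x^2 + 4*x - 3 = 0 has no rational roots; quadratic formula: x = (-4 ± √28)/2.
  ⇒ x = -sqrt(7) - 2 ≈ -4.6458, -2 + sqrt(7) ≈ 0.6458

f''(x) = 4*(-4*x^2*(x + 2) + (3*x + 2)*(x^2 + 3))/(x^2 + 3)^3
Second-derivative test at each critical point:
  f''(-4.6458) = -0.0175 < 0 → local maximum
  f''(0.6458) = 0.9064 > 0 → local minimum

Critical points: x = -sqrt(7) - 2 ≈ -4.6458 (local maximum); x = -2 + sqrt(7) ≈ 0.6458 (local minimum)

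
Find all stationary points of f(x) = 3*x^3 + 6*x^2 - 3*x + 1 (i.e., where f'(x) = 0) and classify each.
f'(x) = 9*x^2 + 12*x - 3

Solve f'(x) = 0:
  Factor: 9*x^2 + 12*x - 3 = 3*(3*x^2 + 4*x - 1); 3*x^2 + 4*x - 1 = 0 has no rational roots; quadratic formula: x = (-4 ± √28)/6.
  ⇒ x = -sqrt(7)/3 - 2/3 ≈ -1.5486, -2/3 + sqrt(7)/3 ≈ 0.2153

f''(x) = 18*x + 12
Second-derivative test at each critical point:
  f''(-1.5486) = -15.8745 < 0 → local maximum
  f''(0.2153) = 15.8745 > 0 → local minimum

Critical points: x = -sqrt(7)/3 - 2/3 ≈ -1.5486 (local maximum); x = -2/3 + sqrt(7)/3 ≈ 0.2153 (local minimum)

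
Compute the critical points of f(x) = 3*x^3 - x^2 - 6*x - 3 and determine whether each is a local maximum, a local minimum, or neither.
f'(x) = 9*x^2 - 2*x - 6

Solve f'(x) = 0:
  9*x^2 - 2*x - 6 = 0 has no rational roots; quadratic formula: x = (2 ± √220)/18.
  ⇒ x = 1/9 - sqrt(55)/9 ≈ -0.7129, 1/9 + sqrt(55)/9 ≈ 0.9351

f''(x) = 18*x - 2
Second-derivative test at each critical point:
  f''(-0.7129) = -14.8324 < 0 → local maximum
  f''(0.9351) = 14.8324 > 0 → local minimum

Critical points: x = 1/9 - sqrt(55)/9 ≈ -0.7129 (local maximum); x = 1/9 + sqrt(55)/9 ≈ 0.9351 (local minimum)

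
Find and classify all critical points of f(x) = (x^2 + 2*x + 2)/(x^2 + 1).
f'(x) = 2*(-x^2 - x + 1)/(x^4 + 2*x^2 + 1)

Solve f'(x) = 0:
  f'(x) = -2*(x^2 + x - 1)/(x^2 + 1)^2; the denominator is positive wherever f is defined, so f'(x) = 0 ⇔ -2*x^2 - 2*x + 2 = 0.
  Factor: -2*x^2 - 2*x + 2 = -2*(x^2 + x - 1); x^2 + x - 1 = 0 has no rational roots; quadratic formula: x = (-1 ± √5)/2.
  ⇒ x = -sqrt(5)/2 - 1/2 ≈ -1.6180, -1/2 + sqrt(5)/2 ≈ 0.6180

f''(x) = 2*(2*x^3 + 3*x^2 - 6*x - 1)/(x^6 + 3*x^4 + 3*x^2 + 1)
Second-derivative test at each critical point:
  f''(-1.6180) = 0.3416 > 0 → local minimum
  f''(0.6180) = -2.3416 < 0 → local maximum

Critical points: x = -sqrt(5)/2 - 1/2 ≈ -1.6180 (local minimum); x = -1/2 + sqrt(5)/2 ≈ 0.6180 (local maximum)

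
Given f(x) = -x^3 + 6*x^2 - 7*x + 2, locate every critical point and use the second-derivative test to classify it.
f'(x) = -3*x^2 + 12*x - 7

Solve f'(x) = 0:
  3*x^2 - 12*x + 7 = 0 has no rational roots; quadratic formula: x = (12 ± √60)/6.
  ⇒ x = 2 - sqrt(15)/3 ≈ 0.7090, sqrt(15)/3 + 2 ≈ 3.2910

f''(x) = 12 - 6*x
Second-derivative test at each critical point:
  f''(0.7090) = 7.7460 > 0 → local minimum
  f''(3.2910) = -7.7460 < 0 → local maximum

Critical points: x = 2 - sqrt(15)/3 ≈ 0.7090 (local minimum); x = sqrt(15)/3 + 2 ≈ 3.2910 (local maximum)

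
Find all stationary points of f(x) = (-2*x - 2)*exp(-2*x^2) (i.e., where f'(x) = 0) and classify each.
f'(x) = 2*(4*x*(x + 1) - 1)*exp(-2*x^2)

Solve f'(x) = 0:
  f'(x) = (8*x^2 + 8*x - 2)·exp(-2*x^2) and exp(-2*x^2) > 0 for every x, so f'(x) = 0 ⇔ 8*x^2 + 8*x - 2 = 0.
  Factor: 8*x^2 + 8*x - 2 = 2*(4*x^2 + 4*x - 1); 4*x^2 + 4*x - 1 = 0 has no rational roots; quadratic formula: x = (-4 ± √32)/8.
  ⇒ x = -sqrt(2)/2 - 1/2 ≈ -1.2071, -1/2 + sqrt(2)/2 ≈ 0.2071

f''(x) = 8*(-4*x^2*(x + 1) + 3*x + 1)*exp(-2*x^2)
Second-derivative test at each critical point:
  f''(-1.2071) = -0.6137 < 0 → local maximum
  f''(0.2071) = 10.3836 > 0 → local minimum

Critical points: x = -sqrt(2)/2 - 1/2 ≈ -1.2071 (local maximum); x = -1/2 + sqrt(2)/2 ≈ 0.2071 (local minimum)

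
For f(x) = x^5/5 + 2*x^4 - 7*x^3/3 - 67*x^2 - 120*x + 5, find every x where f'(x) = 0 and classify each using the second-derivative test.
f'(x) = x^4 + 8*x^3 - 7*x^2 - 134*x - 120

Solve f'(x) = 0:
  Factor: x^4 + 8*x^3 - 7*x^2 - 134*x - 120 = (x - 4)*(x + 1)*(x + 5)*(x + 6) = 0.
  ⇒ x = -6, -5, -1, 4

f''(x) = 4*x^3 + 24*x^2 - 14*x - 134
Second-derivative test at each critical point:
  f''(-6) = -50 < 0 → local maximum
  f''(-5) = 36 > 0 → local minimum
  f''(-1) = -100 < 0 → local maximum
  f''(4) = 450 > 0 → local minimum

Critical points: x = -6 (local maximum); x = -5 (local minimum); x = -1 (local maximum); x = 4 (local minimum)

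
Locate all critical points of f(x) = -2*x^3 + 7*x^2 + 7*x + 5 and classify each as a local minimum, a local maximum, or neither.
f'(x) = -6*x^2 + 14*x + 7

Solve f'(x) = 0:
  6*x^2 - 14*x - 7 = 0 has no rational roots; quadratic formula: x = (14 ± √364)/12.
  ⇒ x = 7/6 - sqrt(91)/6 ≈ -0.4232, 7/6 + sqrt(91)/6 ≈ 2.7566

f''(x) = 14 - 12*x
Second-derivative test at each critical point:
  f''(-0.4232) = 19.0788 > 0 → local minimum
  f''(2.7566) = -19.0788 < 0 → local maximum

Critical points: x = 7/6 - sqrt(91)/6 ≈ -0.4232 (local minimum); x = 7/6 + sqrt(91)/6 ≈ 2.7566 (local maximum)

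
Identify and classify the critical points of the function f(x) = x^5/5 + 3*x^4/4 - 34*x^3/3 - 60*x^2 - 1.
f'(x) = x*(x^3 + 3*x^2 - 34*x - 120)

Solve f'(x) = 0:
  Factor: x^4 + 3*x^3 - 34*x^2 - 120*x = x*(x - 6)*(x + 4)*(x + 5) = 0.
  ⇒ x = -5, -4, 0, 6

f''(x) = 4*x^3 + 9*x^2 - 68*x - 120
Second-derivative test at each critical point:
  f''(-5) = -55 < 0 → local maximum
  f''(-4) = 40 > 0 → local minimum
  f''(0) = -120 < 0 → local maximum
  f''(6) = 660 > 0 → local minimum

Critical points: x = -5 (local maximum); x = -4 (local minimum); x = 0 (local maximum); x = 6 (local minimum)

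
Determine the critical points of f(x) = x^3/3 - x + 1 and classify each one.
f'(x) = x^2 - 1

Solve f'(x) = 0:
  Factor: x^2 - 1 = (x - 1)*(x + 1) = 0.
  ⇒ x = -1, 1

f''(x) = 2*x
Second-derivative test at each critical point:
  f''(-1) = -2 < 0 → local maximum
  f''(1) = 2 > 0 → local minimum

Critical points: x = -1 (local maximum); x = 1 (local minimum)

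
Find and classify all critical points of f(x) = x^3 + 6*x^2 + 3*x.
f'(x) = 3*x^2 + 12*x + 3

Solve f'(x) = 0:
  Factor: 3*x^2 + 12*x + 3 = 3*(x^2 + 4*x + 1); x^2 + 4*x + 1 = 0 has no rational roots; quadratic formula: x = (-4 ± √12)/2.
  ⇒ x = -2 - sqrt(3) ≈ -3.7321, -2 + sqrt(3) ≈ -0.2679

f''(x) = 6*x + 12
Second-derivative test at each critical point:
  f''(-3.7321) = -10.3923 < 0 → local maximum
  f''(-0.2679) = 10.3923 > 0 → local minimum

Critical points: x = -2 - sqrt(3) ≈ -3.7321 (local maximum); x = -2 + sqrt(3) ≈ -0.2679 (local minimum)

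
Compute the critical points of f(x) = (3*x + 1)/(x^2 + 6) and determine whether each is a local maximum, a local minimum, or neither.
f'(x) = (-3*x^2 - 2*x + 18)/(x^4 + 12*x^2 + 36)

Solve f'(x) = 0:
  f'(x) = -(3*x^2 + 2*x - 18)/(x^2 + 6)^2; the denominator is positive wherever f is defined, so f'(x) = 0 ⇔ -3*x^2 - 2*x + 18 = 0.
  3*x^2 + 2*x - 18 = 0 has no rational roots; quadratic formula: x = (-2 ± √220)/6.
  ⇒ x = -sqrt(55)/3 - 1/3 ≈ -2.8054, -1/3 + sqrt(55)/3 ≈ 2.1387

f''(x) = 2*(4*x^2*(3*x + 1) - (9*x + 1)*(x^2 + 6))/(x^2 + 6)^3
Second-derivative test at each critical point:
  f''(-2.8054) = 0.0771 > 0 → local minimum
  f''(2.1387) = -0.1327 < 0 → local maximum

Critical points: x = -sqrt(55)/3 - 1/3 ≈ -2.8054 (local minimum); x = -1/3 + sqrt(55)/3 ≈ 2.1387 (local maximum)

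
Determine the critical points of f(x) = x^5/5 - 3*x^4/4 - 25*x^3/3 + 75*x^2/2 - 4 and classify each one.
f'(x) = x*(x^3 - 3*x^2 - 25*x + 75)

Solve f'(x) = 0:
  Factor: x^4 - 3*x^3 - 25*x^2 + 75*x = x*(x - 5)*(x - 3)*(x + 5) = 0.
  ⇒ x = -5, 0, 3, 5

f''(x) = 4*x^3 - 9*x^2 - 50*x + 75
Second-derivative test at each critical point:
  f''(-5) = -400 < 0 → local maximum
  f''(0) = 75 > 0 → local minimum
  f''(3) = -48 < 0 → local maximum
  f''(5) = 100 > 0 → local minimum

Critical points: x = -5 (local maximum); x = 0 (local minimum); x = 3 (local maximum); x = 5 (local minimum)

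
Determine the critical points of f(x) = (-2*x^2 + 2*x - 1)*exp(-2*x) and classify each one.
f'(x) = 4*(x^2 - 2*x + 1)*exp(-2*x)

Solve f'(x) = 0:
  f'(x) = (4*x^2 - 8*x + 4)·exp(-2*x) and exp(-2*x) > 0 for every x, so f'(x) = 0 ⇔ 4*x^2 - 8*x + 4 = 0.
  Factor: 4*x^2 - 8*x + 4 = 4*(x - 1)^2 = 0.
  ⇒ x = 1

f''(x) = 8*(-x^2 + 3*x - 2)*exp(-2*x)
Second-derivative test at each critical point:
  f''(1) = 0, so the second-derivative test is inconclusive; use the first-derivative test: f'(3/4) = 0.0558, f'(5/4) = 0.0205 — f' is positive on both sides (no sign change) → neither a local maximum nor a local minimum

Critical points: x = 1 (neither)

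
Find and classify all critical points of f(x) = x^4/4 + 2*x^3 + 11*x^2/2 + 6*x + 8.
f'(x) = x^3 + 6*x^2 + 11*x + 6

Solve f'(x) = 0:
  Factor: x^3 + 6*x^2 + 11*x + 6 = (x + 1)*(x + 2)*(x + 3) = 0.
  ⇒ x = -3, -2, -1

f''(x) = 3*x^2 + 12*x + 11
Second-derivative test at each critical point:
  f''(-3) = 2 > 0 → local minimum
  f''(-2) = -1 < 0 → local maximum
  f''(-1) = 2 > 0 → local minimum

Critical points: x = -3 (local minimum); x = -2 (local maximum); x = -1 (local minimum)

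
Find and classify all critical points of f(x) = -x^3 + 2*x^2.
f'(x) = x*(4 - 3*x)

Solve f'(x) = 0:
  Factor: -3*x^2 + 4*x = -x*(3*x - 4) = 0.
  ⇒ x = 0, 4/3

f''(x) = 4 - 6*x
Second-derivative test at each critical point:
  f''(0) = 4 > 0 → local minimum
  f''(4/3) = -4 < 0 → local maximum

Critical points: x = 0 (local minimum); x = 4/3 (local maximum)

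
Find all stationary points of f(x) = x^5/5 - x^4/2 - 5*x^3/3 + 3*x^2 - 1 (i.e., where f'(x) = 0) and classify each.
f'(x) = x*(x^3 - 2*x^2 - 5*x + 6)

Solve f'(x) = 0:
  Factor: x^4 - 2*x^3 - 5*x^2 + 6*x = x*(x - 3)*(x - 1)*(x + 2) = 0.
  ⇒ x = -2, 0, 1, 3

f''(x) = 4*x^3 - 6*x^2 - 10*x + 6
Second-derivative test at each critical point:
  f''(-2) = -30 < 0 → local maximum
  f''(0) = 6 > 0 → local minimum
  f''(1) = -6 < 0 → local maximum
  f''(3) = 30 > 0 → local minimum

Critical points: x = -2 (local maximum); x = 0 (local minimum); x = 1 (local maximum); x = 3 (local minimum)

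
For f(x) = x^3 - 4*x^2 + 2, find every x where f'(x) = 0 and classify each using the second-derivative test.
f'(x) = x*(3*x - 8)

Solve f'(x) = 0:
  Factor: 3*x^2 - 8*x = x*(3*x - 8) = 0.
  ⇒ x = 0, 8/3

f''(x) = 6*x - 8
Second-derivative test at each critical point:
  f''(0) = -8 < 0 → local maximum
  f''(8/3) = 8 > 0 → local minimum

Critical points: x = 0 (local maximum); x = 8/3 (local minimum)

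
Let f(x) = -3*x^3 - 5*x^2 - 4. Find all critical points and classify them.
f'(x) = x*(-9*x - 10)

Solve f'(x) = 0:
  Factor: -9*x^2 - 10*x = -x*(9*x + 10) = 0.
  ⇒ x = -10/9, 0

f''(x) = -18*x - 10
Second-derivative test at each critical point:
  f''(-10/9) = 10 > 0 → local minimum
  f''(0) = -10 < 0 → local maximum

Critical points: x = -10/9 (local minimum); x = 0 (local maximum)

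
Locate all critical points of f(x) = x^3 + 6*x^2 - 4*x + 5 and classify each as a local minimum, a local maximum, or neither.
f'(x) = 3*x^2 + 12*x - 4

Solve f'(x) = 0:
  3*x^2 + 12*x - 4 = 0 has no rational roots; quadratic formula: x = (-12 ± √192)/6.
  ⇒ x = -4*sqrt(3)/3 - 2 ≈ -4.3094, -2 + 4*sqrt(3)/3 ≈ 0.3094

f''(x) = 6*x + 12
Second-derivative test at each critical point:
  f''(-4.3094) = -13.8564 < 0 → local maximum
  f''(0.3094) = 13.8564 > 0 → local minimum

Critical points: x = -4*sqrt(3)/3 - 2 ≈ -4.3094 (local maximum); x = -2 + 4*sqrt(3)/3 ≈ 0.3094 (local minimum)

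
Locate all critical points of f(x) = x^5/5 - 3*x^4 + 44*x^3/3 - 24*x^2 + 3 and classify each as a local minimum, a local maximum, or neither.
f'(x) = x*(x^3 - 12*x^2 + 44*x - 48)

Solve f'(x) = 0:
  Factor: x^4 - 12*x^3 + 44*x^2 - 48*x = x*(x - 6)*(x - 4)*(x - 2) = 0.
  ⇒ x = 0, 2, 4, 6

f''(x) = 4*x^3 - 36*x^2 + 88*x - 48
Second-derivative test at each critical point:
  f''(0) = -48 < 0 → local maximum
  f''(2) = 16 > 0 → local minimum
  f''(4) = -16 < 0 → local maximum
  f''(6) = 48 > 0 → local minimum

Critical points: x = 0 (local maximum); x = 2 (local minimum); x = 4 (local maximum); x = 6 (local minimum)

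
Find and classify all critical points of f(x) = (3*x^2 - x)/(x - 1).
f'(x) = (3*x^2 - 6*x + 1)/(x^2 - 2*x + 1)

Solve f'(x) = 0:
  f'(x) = (3*x^2 - 6*x + 1)/(x - 1)^2; the denominator is positive wherever f is defined, so f'(x) = 0 ⇔ 3*x^2 - 6*x + 1 = 0.
  3*x^2 - 6*x + 1 = 0 has no rational roots; quadratic formula: x = (6 ± √24)/6.
  ⇒ x = 1 - sqrt(6)/3 ≈ 0.1835, sqrt(6)/3 + 1 ≈ 1.8165

f''(x) = 4/(x^3 - 3*x^2 + 3*x - 1)
Second-derivative test at each critical point:
  f''(0.1835) = -7.3485 < 0 → local maximum
  f''(1.8165) = 7.3485 > 0 → local minimum

Critical points: x = 1 - sqrt(6)/3 ≈ 0.1835 (local maximum); x = sqrt(6)/3 + 1 ≈ 1.8165 (local minimum)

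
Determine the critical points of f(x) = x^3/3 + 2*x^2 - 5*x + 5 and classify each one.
f'(x) = x^2 + 4*x - 5

Solve f'(x) = 0:
  Factor: x^2 + 4*x - 5 = (x - 1)*(x + 5) = 0.
  ⇒ x = -5, 1

f''(x) = 2*x + 4
Second-derivative test at each critical point:
  f''(-5) = -6 < 0 → local maximum
  f''(1) = 6 > 0 → local minimum

Critical points: x = -5 (local maximum); x = 1 (local minimum)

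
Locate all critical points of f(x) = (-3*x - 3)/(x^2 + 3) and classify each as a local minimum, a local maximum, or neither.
f'(x) = 3*(-x^2 + 2*x*(x + 1) - 3)/(x^2 + 3)^2

Solve f'(x) = 0:
  f'(x) = 3*(x - 1)*(x + 3)/(x^2 + 3)^2; the denominator is positive wherever f is defined, so f'(x) = 0 ⇔ 3*x^2 + 6*x - 9 = 0.
  Factor: 3*x^2 + 6*x - 9 = 3*(x - 1)*(x + 3) = 0.
  ⇒ x = -3, 1

f''(x) = 6*(-4*x^2*(x + 1) + (3*x + 1)*(x^2 + 3))/(x^2 + 3)^3
Second-derivative test at each critical point:
  f''(-3) = -1/12 < 0 → local maximum
  f''(1) = 3/4 > 0 → local minimum

Critical points: x = -3 (local maximum); x = 1 (local minimum)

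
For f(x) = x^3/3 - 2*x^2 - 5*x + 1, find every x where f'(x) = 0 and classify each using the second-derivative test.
f'(x) = x^2 - 4*x - 5

Solve f'(x) = 0:
  Factor: x^2 - 4*x - 5 = (x - 5)*(x + 1) = 0.
  ⇒ x = -1, 5

f''(x) = 2*x - 4
Second-derivative test at each critical point:
  f''(-1) = -6 < 0 → local maximum
  f''(5) = 6 > 0 → local minimum

Critical points: x = -1 (local maximum); x = 5 (local minimum)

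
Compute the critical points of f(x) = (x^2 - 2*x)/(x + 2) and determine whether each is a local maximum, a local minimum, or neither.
f'(x) = (x^2 + 4*x - 4)/(x^2 + 4*x + 4)

Solve f'(x) = 0:
  f'(x) = (x^2 + 4*x - 4)/(x + 2)^2; the denominator is positive wherever f is defined, so f'(x) = 0 ⇔ x^2 + 4*x - 4 = 0.
  x^2 + 4*x - 4 = 0 has no rational roots; quadratic formula: x = (-4 ± √32)/2.
  ⇒ x = -2*sqrt(2) - 2 ≈ -4.8284, -2 + 2*sqrt(2) ≈ 0.8284

f''(x) = 16/(x^3 + 6*x^2 + 12*x + 8)
Second-derivative test at each critical point:
  f''(-4.8284) = -0.7071 < 0 → local maximum
  f''(0.8284) = 0.7071 > 0 → local minimum

Critical points: x = -2*sqrt(2) - 2 ≈ -4.8284 (local maximum); x = -2 + 2*sqrt(2) ≈ 0.8284 (local minimum)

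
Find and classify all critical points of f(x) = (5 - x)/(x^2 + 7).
f'(x) = (-x^2 + 2*x*(x - 5) - 7)/(x^2 + 7)^2

Solve f'(x) = 0:
  f'(x) = (x^2 - 10*x - 7)/(x^2 + 7)^2; the denominator is positive wherever f is defined, so f'(x) = 0 ⇔ x^2 - 10*x - 7 = 0.
  x^2 - 10*x - 7 = 0 has no rational roots; quadratic formula: x = (10 ± √128)/2.
  ⇒ x = 5 - 4*sqrt(2) ≈ -0.6569, 5 + 4*sqrt(2) ≈ 10.6569

f''(x) = 2*(4*x^2*(5 - x) + (3*x - 5)*(x^2 + 7))/(x^2 + 7)^3
Second-derivative test at each critical point:
  f''(-0.6569) = -0.2049 < 0 → local maximum
  f''(10.6569) = 0.0008 > 0 → local minimum

Critical points: x = 5 - 4*sqrt(2) ≈ -0.6569 (local maximum); x = 5 + 4*sqrt(2) ≈ 10.6569 (local minimum)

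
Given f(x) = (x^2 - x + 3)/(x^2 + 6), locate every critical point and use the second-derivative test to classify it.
f'(x) = (x^2 + 6*x - 6)/(x^4 + 12*x^2 + 36)

Solve f'(x) = 0:
  f'(x) = (x^2 + 6*x - 6)/(x^2 + 6)^2; the denominator is positive wherever f is defined, so f'(x) = 0 ⇔ x^2 + 6*x - 6 = 0.
  x^2 + 6*x - 6 = 0 has no rational roots; quadratic formula: x = (-6 ± √60)/2.
  ⇒ x = -sqrt(15) - 3 ≈ -6.8730, -3 + sqrt(15) ≈ 0.8730

f''(x) = 2*(-x^3 - 9*x^2 + 18*x + 18)/(x^6 + 18*x^4 + 108*x^2 + 216)
Second-derivative test at each critical point:
  f''(-6.8730) = -0.0027 < 0 → local maximum
  f''(0.8730) = 0.1694 > 0 → local minimum

Critical points: x = -sqrt(15) - 3 ≈ -6.8730 (local maximum); x = -3 + sqrt(15) ≈ 0.8730 (local minimum)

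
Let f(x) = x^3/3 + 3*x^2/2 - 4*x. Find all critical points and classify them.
f'(x) = x^2 + 3*x - 4

Solve f'(x) = 0:
  Factor: x^2 + 3*x - 4 = (x - 1)*(x + 4) = 0.
  ⇒ x = -4, 1

f''(x) = 2*x + 3
Second-derivative test at each critical point:
  f''(-4) = -5 < 0 → local maximum
  f''(1) = 5 > 0 → local minimum

Critical points: x = -4 (local maximum); x = 1 (local minimum)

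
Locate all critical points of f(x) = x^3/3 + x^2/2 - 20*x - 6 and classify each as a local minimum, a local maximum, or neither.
f'(x) = x^2 + x - 20

Solve f'(x) = 0:
  Factor: x^2 + x - 20 = (x - 4)*(x + 5) = 0.
  ⇒ x = -5, 4

f''(x) = 2*x + 1
Second-derivative test at each critical point:
  f''(-5) = -9 < 0 → local maximum
  f''(4) = 9 > 0 → local minimum

Critical points: x = -5 (local maximum); x = 4 (local minimum)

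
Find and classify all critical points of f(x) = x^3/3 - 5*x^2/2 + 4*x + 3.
f'(x) = x^2 - 5*x + 4

Solve f'(x) = 0:
  Factor: x^2 - 5*x + 4 = (x - 4)*(x - 1) = 0.
  ⇒ x = 1, 4

f''(x) = 2*x - 5
Second-derivative test at each critical point:
  f''(1) = -3 < 0 → local maximum
  f''(4) = 3 > 0 → local minimum

Critical points: x = 1 (local maximum); x = 4 (local minimum)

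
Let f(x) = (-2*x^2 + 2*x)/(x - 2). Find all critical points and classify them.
f'(x) = 2*(-x^2 + 4*x - 2)/(x^2 - 4*x + 4)

Solve f'(x) = 0:
  f'(x) = -2*(x^2 - 4*x + 2)/(x - 2)^2; the denominator is positive wherever f is defined, so f'(x) = 0 ⇔ -2*x^2 + 8*x - 4 = 0.
  Factor: -2*x^2 + 8*x - 4 = -2*(x^2 - 4*x + 2); x^2 - 4*x + 2 = 0 has no rational roots; quadratic formula: x = (4 ± √8)/2.
  ⇒ x = 2 - sqrt(2) ≈ 0.5858, sqrt(2) + 2 ≈ 3.4142

f''(x) = -8/(x^3 - 6*x^2 + 12*x - 8)
Second-derivative test at each critical point:
  f''(0.5858) = 2.8284 > 0 → local minimum
  f''(3.4142) = -2.8284 < 0 → local maximum

Critical points: x = 2 - sqrt(2) ≈ 0.5858 (local minimum); x = sqrt(2) + 2 ≈ 3.4142 (local maximum)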